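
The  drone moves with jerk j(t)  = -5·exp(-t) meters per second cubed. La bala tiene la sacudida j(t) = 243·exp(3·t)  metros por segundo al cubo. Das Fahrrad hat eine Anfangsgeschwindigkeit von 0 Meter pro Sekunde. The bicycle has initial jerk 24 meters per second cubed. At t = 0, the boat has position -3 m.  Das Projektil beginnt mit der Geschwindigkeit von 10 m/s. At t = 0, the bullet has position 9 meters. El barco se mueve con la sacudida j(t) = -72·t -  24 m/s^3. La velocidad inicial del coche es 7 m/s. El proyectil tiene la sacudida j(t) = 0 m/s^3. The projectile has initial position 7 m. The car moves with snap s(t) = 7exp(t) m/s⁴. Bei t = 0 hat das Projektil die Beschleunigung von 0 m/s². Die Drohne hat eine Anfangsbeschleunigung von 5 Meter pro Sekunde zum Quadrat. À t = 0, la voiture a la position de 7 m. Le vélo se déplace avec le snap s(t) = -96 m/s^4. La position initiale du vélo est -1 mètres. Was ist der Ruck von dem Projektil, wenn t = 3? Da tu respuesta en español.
Usando j(t) = 0 y sustituyendo t = 3, encontramos j = 0.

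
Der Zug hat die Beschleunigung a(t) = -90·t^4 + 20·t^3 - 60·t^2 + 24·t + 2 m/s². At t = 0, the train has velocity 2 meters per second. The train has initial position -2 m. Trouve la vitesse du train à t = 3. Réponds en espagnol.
Para resolver esto, necesitamos tomar 1 antiderivada de nuestra ecuación de la aceleración a(t) = -90·t^4 + 20·t^3 - 60·t^2 + 24·t + 2. La integral de la aceleración es la velocidad. Usando v(0) = 2, obtenemos v(t) = -18·t^5 + 5·t^4 - 20·t^3 + 12·t^2 + 2·t + 2. Tenemos la velocidad v(t) = -18·t^5 + 5·t^4 - 20·t^3 + 12·t^2 + 2·t + 2. Sustituyendo t = 3: v(3) = -4393.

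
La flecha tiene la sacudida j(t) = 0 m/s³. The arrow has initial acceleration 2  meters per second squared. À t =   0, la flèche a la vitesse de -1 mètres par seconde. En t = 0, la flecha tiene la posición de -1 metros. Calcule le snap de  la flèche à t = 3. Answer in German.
Ausgehend von dem Ruck j(t) = 0, nehmen wir 1 Ableitung. Mit d/dt von j(t) finden wir s(t) = 0. Wir haben den Snap s(t) = 0. Durch Einsetzen von t = 3: s(3) = 0.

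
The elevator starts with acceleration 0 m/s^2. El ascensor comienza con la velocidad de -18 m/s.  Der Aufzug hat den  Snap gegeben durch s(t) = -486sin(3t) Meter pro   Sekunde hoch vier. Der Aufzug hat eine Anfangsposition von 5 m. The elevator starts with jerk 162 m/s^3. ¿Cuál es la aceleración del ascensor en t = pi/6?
Debemos encontrar la integral de nuestra ecuación del snap s(t) = -486·sin(3·t) 2 veces. La integral del snap, con j(0) = 162, da la sacudida: j(t) = 162·cos(3·t). Tomando ∫j(t)dt y aplicando a(0) = 0, encontramos a(t) = 54·sin(3·t). De la ecuación de la aceleración a(t) = 54·sin(3·t), sustituimos t = pi/6 para obtener a = 54.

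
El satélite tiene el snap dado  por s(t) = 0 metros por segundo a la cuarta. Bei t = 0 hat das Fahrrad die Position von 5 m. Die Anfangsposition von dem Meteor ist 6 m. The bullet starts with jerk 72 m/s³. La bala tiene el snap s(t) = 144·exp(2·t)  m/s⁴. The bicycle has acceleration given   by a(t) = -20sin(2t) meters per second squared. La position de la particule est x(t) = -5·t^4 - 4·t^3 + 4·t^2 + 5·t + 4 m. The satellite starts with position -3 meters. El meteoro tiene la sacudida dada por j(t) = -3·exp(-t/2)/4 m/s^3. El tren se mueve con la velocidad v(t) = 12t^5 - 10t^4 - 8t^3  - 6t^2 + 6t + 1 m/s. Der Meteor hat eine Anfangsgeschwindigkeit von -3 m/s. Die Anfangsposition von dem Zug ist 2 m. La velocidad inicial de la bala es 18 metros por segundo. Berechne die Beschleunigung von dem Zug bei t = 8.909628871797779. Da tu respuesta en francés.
En partant de la vitesse v(t) = 12·t^5 - 10·t^4 - 8·t^3 - 6·t^2 + 6·t + 1, nous prenons 1 dérivée. En prenant d/dt de v(t), nous trouvons a(t) = 60·t^4 - 40·t^3 - 24·t^2 - 12·t + 6. Nous avons l'accélération a(t) = 60·t^4 - 40·t^3 - 24·t^2 - 12·t + 6. En substituant t = 8.909628871797779: a(8.909628871797779) = 347788.770572170.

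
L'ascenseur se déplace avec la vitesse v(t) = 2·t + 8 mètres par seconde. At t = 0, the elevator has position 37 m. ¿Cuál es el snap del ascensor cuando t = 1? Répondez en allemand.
Wir müssen unsere Gleichung für die Geschwindigkeit v(t) = 2·t + 8 3-mal ableiten. Mit d/dt von v(t) finden wir a(t) = 2. Mit d/dt von a(t) finden wir j(t) = 0. Durch Ableiten von dem Ruck erhalten wir den Snap: s(t) = 0. Mit s(t) = 0 und Einsetzen von t = 1, finden wir s = 0.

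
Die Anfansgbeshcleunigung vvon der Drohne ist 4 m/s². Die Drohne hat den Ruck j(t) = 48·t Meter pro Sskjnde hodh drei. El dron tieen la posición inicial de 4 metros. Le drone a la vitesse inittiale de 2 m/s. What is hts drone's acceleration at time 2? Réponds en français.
Nous devons trouver l'intégrale de notre équation du jerk j(t) = 48·t 1 fois. En prenant ∫j(t)dt et en appliquant a(0) = 4, nous trouvons a(t) = 24·t^2 + 4. Nous avons l'accélération a(t) = 24·t^2 + 4. En substituant t = 2: a(2) = 100.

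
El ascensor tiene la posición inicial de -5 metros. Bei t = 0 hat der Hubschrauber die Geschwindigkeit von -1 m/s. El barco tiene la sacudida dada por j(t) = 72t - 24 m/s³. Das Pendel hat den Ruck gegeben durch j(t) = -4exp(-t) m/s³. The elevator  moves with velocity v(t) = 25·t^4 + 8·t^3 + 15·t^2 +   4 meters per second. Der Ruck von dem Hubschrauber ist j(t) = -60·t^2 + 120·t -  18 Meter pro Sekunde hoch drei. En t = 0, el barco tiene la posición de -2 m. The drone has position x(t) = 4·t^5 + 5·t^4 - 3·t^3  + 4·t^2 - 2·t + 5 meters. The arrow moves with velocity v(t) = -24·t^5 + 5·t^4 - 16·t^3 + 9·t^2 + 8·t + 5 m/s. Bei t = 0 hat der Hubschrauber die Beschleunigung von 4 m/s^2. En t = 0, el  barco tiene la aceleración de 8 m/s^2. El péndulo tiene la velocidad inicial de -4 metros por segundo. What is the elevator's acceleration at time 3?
To solve this, we need to take 1 derivative of our velocity equation v(t) = 25·t^4 + 8·t^3 + 15·t^2 + 4. Taking d/dt of v(t), we find a(t) = 100·t^3 + 24·t^2 + 30·t. From the given acceleration equation a(t) = 100·t^3 + 24·t^2 + 30·t, we substitute t = 3 to get a = 3006.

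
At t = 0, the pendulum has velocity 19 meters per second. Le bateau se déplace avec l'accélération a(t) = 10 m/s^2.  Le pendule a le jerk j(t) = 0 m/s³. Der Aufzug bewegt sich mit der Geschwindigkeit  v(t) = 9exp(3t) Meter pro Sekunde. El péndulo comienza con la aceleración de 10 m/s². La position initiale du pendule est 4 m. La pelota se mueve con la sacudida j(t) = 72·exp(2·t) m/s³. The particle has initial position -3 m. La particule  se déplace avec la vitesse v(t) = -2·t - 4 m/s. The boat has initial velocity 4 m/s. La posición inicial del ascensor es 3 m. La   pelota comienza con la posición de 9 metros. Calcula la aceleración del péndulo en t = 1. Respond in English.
To find the answer, we compute 1 antiderivative of j(t) = 0. Finding the antiderivative of j(t) and using a(0) = 10: a(t) = 10. Using a(t) = 10 and substituting t = 1, we find a = 10.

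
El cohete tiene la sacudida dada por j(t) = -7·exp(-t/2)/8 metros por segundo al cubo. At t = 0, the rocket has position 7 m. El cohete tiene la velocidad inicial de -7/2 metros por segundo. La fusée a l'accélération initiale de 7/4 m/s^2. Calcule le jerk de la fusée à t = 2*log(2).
De l'équation du jerk j(t) = -7·exp(-t/2)/8, nous substituons t = 2*log(2) pour obtenir j = -7/16.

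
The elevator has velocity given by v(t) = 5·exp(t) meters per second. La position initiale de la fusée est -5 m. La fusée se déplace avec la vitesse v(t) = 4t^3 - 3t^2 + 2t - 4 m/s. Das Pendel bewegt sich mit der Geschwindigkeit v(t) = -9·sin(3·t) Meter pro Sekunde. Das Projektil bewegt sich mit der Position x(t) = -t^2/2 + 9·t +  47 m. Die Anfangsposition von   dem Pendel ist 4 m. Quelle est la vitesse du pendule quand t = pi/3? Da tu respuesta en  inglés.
We have velocity v(t) = -9·sin(3·t). Substituting t = pi/3: v(pi/3) = 0.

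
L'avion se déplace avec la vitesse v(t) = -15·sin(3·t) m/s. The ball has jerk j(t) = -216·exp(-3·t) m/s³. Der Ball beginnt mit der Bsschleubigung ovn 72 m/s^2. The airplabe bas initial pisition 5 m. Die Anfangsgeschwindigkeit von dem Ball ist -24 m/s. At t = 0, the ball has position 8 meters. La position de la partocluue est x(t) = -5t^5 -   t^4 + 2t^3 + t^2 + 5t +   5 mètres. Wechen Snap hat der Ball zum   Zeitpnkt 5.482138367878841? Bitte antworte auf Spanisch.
Para resolver esto, necesitamos tomar 1 derivada de nuestra ecuación de la sacudida j(t) = -216·exp(-3·t). La derivada de la sacudida da el snap: s(t) = 648·exp(-3·t). De la ecuación del snap s(t) = 648·exp(-3·t), sustituimos t = 5.482138367878841 para obtener s = 0.0000466646141596170.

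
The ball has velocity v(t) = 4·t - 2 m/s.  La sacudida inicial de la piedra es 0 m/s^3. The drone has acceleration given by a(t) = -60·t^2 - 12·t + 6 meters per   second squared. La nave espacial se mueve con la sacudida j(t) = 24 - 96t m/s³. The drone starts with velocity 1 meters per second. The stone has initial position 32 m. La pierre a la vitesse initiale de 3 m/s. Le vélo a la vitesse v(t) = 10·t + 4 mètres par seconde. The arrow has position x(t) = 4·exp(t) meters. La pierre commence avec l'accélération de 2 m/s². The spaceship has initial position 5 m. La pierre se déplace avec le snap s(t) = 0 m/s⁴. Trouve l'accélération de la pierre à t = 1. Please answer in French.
Pour résoudre ceci, nous devons prendre 2 intégrales de notre équation du snap s(t) = 0. En intégrant le snap et en utilisant la condition initiale j(0) = 0, nous obtenons j(t) = 0. En prenant ∫j(t)dt et en appliquant a(0) = 2, nous trouvons a(t) = 2. En utilisant a(t) = 2 et en substituant t = 1, nous trouvons a = 2.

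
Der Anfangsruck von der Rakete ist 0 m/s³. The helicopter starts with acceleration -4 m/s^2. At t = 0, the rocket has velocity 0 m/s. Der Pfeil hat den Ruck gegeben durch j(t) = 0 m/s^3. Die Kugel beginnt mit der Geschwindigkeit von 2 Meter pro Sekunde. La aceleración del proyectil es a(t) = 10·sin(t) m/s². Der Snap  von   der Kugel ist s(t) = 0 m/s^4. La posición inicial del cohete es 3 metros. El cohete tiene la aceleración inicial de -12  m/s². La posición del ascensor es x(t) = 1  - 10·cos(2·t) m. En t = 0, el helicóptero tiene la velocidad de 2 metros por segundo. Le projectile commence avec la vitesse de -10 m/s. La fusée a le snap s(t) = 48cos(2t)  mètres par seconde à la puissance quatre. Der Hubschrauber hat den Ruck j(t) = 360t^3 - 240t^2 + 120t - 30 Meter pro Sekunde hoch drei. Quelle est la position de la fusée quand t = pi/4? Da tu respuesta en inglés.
Starting from snap s(t) = 48·cos(2·t), we take 4 antiderivatives. Integrating snap and using the initial condition j(0) = 0, we get j(t) = 24·sin(2·t). Finding the antiderivative of j(t) and using a(0) = -12: a(t) = -12·cos(2·t). Integrating acceleration and using the initial condition v(0) = 0, we get v(t) = -6·sin(2·t). Finding the integral of v(t) and using x(0) = 3: x(t) = 3·cos(2·t). From the given position equation x(t) = 3·cos(2·t), we substitute t = pi/4 to get x = 0.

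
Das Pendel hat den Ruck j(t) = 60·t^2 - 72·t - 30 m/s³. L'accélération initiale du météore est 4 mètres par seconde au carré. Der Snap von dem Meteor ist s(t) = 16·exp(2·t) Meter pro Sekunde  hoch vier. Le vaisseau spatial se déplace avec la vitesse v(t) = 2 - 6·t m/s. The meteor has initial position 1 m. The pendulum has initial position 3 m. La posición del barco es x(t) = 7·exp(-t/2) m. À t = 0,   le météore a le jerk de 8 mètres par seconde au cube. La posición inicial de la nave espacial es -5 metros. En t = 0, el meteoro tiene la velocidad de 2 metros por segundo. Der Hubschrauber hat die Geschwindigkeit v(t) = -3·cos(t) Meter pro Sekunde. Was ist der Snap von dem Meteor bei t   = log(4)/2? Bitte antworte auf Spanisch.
Tenemos el snap s(t) = 16·exp(2·t). Sustituyendo t = log(4)/2: s(log(4)/2) = 64.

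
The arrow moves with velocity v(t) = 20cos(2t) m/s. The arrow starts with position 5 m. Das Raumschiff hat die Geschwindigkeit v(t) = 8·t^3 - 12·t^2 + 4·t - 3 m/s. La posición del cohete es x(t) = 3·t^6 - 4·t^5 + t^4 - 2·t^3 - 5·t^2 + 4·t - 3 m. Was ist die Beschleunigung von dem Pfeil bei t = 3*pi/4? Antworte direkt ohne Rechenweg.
a(3*pi/4) = 40.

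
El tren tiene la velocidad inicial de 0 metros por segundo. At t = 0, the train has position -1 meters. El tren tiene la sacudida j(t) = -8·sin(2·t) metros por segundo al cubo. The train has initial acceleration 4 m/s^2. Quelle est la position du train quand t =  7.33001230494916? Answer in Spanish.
Para resolver esto, necesitamos tomar 3 integrales de nuestra ecuación de la sacudida j(t) = -8·sin(2·t). La antiderivada de la sacudida, con a(0) = 4, da la aceleración: a(t) = 4·cos(2·t). Tomando ∫a(t)dt y aplicando v(0) = 0, encontramos v(t) = 2·sin(2·t). La antiderivada de la velocidad es la posición. Usando x(0) = -1, obtenemos x(t) = -cos(2·t). Tenemos la posición x(t) = -cos(2·t). Sustituyendo t = 7.33001230494916: x(7.33001230494916) = 0.499358045386391.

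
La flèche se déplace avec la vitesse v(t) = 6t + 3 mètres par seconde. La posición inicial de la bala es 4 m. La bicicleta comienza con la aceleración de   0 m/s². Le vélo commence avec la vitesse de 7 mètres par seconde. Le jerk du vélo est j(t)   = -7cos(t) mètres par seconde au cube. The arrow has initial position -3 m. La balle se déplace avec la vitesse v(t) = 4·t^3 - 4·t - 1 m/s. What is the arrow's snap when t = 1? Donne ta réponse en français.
Nous devons dériver notre équation de la vitesse v(t) = 6·t + 3 3 fois. La dérivée de la vitesse donne l'accélération: a(t) = 6. En prenant d/dt de a(t), nous trouvons j(t) = 0. La dérivée du jerk donne le snap: s(t) = 0. De l'équation du snap s(t) = 0, nous substituons t = 1 pour obtenir s = 0.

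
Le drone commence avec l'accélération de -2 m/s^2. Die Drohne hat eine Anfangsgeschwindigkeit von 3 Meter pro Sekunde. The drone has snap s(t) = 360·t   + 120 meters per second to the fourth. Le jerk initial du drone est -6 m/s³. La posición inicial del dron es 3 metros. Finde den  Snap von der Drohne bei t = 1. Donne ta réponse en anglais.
Using s(t) = 360·t + 120 and substituting t = 1, we find s = 480.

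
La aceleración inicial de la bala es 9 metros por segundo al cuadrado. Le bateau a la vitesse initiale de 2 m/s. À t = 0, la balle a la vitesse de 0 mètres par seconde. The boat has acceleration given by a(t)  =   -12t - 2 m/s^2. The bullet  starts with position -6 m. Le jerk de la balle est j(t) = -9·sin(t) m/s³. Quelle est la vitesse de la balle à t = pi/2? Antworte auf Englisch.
Starting from jerk j(t) = -9·sin(t), we take 2 antiderivatives. Integrating jerk and using the initial condition a(0) = 9, we get a(t) = 9·cos(t). The integral of acceleration, with v(0) = 0, gives velocity: v(t) = 9·sin(t). From the given velocity equation v(t) = 9·sin(t), we substitute t = pi/2 to get v = 9.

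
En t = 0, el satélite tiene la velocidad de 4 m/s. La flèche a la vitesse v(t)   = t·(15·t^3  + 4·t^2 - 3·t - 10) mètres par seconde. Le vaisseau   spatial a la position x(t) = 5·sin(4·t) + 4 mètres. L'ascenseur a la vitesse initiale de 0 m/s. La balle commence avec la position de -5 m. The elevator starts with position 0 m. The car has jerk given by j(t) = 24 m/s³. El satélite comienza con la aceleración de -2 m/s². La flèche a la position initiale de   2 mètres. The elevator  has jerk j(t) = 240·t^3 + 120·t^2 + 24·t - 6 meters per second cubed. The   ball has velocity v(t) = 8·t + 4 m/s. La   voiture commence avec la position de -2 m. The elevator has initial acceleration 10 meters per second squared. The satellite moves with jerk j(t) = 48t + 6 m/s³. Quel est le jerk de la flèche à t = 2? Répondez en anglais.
Starting from velocity v(t) = t·(15·t^3 + 4·t^2 - 3·t - 10), we take 2 derivatives. Taking d/dt of v(t), we find a(t) = 15·t^3 + 4·t^2 + t·(45·t^2 + 8·t - 3) - 3·t - 10. Differentiating acceleration, we get jerk: j(t) = 90·t^2 + t·(90·t + 8) + 16·t - 6. We have jerk j(t) = 90·t^2 + t·(90·t + 8) + 16·t - 6. Substituting t = 2: j(2) = 762.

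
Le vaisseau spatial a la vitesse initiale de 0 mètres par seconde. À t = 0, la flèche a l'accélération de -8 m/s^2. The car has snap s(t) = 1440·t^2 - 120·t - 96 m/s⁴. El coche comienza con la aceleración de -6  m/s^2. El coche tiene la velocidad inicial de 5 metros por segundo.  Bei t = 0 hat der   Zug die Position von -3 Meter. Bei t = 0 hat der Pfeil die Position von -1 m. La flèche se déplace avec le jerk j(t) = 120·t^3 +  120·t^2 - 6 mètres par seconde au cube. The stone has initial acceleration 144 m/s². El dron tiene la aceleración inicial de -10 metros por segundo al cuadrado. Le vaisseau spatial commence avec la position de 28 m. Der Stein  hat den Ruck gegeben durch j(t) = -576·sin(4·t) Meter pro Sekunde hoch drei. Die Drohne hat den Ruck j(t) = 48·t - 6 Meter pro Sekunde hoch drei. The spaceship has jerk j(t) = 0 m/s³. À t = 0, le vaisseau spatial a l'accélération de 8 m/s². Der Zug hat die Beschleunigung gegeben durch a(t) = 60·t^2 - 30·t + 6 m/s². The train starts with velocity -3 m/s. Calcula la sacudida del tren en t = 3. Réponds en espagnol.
Debemos derivar nuestra ecuación de la aceleración a(t) = 60·t^2 - 30·t + 6 1 vez. La derivada de la aceleración da la sacudida: j(t) = 120·t - 30. De la ecuación de la sacudida j(t) = 120·t - 30, sustituimos t = 3 para obtener j = 330.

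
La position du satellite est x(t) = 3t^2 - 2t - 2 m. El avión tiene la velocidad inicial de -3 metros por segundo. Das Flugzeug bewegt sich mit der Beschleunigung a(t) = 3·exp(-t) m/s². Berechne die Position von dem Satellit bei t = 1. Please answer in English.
From the given position equation x(t) = 3·t^2 - 2·t - 2, we substitute t = 1 to get x = -1.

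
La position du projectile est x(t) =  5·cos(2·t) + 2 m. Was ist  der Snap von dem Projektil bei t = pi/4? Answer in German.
Ausgehend von der Position x(t) = 5·cos(2·t) + 2, nehmen wir 4 Ableitungen. Die Ableitung von der Position ergibt die Geschwindigkeit: v(t) = -10·sin(2·t). Die Ableitung von der Geschwindigkeit ergibt die Beschleunigung: a(t) = -20·cos(2·t). Die Ableitung von der Beschleunigung ergibt den Ruck: j(t) = 40·sin(2·t). Die Ableitung von dem Ruck ergibt den Snap: s(t) = 80·cos(2·t). Wir haben den Snap s(t) = 80·cos(2·t). Durch Einsetzen von t = pi/4: s(pi/4) = 0.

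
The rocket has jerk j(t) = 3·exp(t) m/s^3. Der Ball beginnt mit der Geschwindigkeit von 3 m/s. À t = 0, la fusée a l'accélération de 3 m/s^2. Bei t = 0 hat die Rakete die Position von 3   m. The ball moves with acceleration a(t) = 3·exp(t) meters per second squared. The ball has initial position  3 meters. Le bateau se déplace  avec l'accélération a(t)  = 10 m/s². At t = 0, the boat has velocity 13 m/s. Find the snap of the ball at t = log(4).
To solve this, we need to take 2 derivatives of our acceleration equation a(t) = 3·exp(t). Differentiating acceleration, we get jerk: j(t) = 3·exp(t). Taking d/dt of j(t), we find s(t) = 3·exp(t). Using s(t) = 3·exp(t) and substituting t = log(4), we find s = 12.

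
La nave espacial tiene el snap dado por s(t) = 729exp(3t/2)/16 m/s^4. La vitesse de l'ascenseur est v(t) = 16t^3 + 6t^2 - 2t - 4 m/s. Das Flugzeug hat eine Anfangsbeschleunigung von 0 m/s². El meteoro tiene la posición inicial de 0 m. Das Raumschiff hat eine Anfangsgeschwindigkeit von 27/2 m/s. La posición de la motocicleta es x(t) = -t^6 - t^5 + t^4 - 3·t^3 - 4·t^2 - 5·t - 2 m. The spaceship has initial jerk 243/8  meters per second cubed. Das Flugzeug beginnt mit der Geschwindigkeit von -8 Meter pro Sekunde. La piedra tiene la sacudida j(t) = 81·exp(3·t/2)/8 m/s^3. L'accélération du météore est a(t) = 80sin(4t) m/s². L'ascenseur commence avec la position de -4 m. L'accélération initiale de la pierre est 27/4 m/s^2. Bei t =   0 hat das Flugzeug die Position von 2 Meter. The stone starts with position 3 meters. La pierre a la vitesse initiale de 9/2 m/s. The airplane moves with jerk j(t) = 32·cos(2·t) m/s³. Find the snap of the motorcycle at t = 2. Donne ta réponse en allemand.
Um dies zu lösen, müssen wir 4 Ableitungen unserer Gleichung für die Position x(t) = -t^6 - t^5 + t^4 - 3·t^3 - 4·t^2 - 5·t - 2 nehmen. Durch Ableiten von der Position erhalten wir die Geschwindigkeit: v(t) = -6·t^5 - 5·t^4 + 4·t^3 - 9·t^2 - 8·t - 5. Mit d/dt von v(t) finden wir a(t) = -30·t^4 - 20·t^3 + 12·t^2 - 18·t - 8. Mit d/dt von a(t) finden wir j(t) = -120·t^3 - 60·t^2 + 24·t - 18. Mit d/dt von j(t) finden wir s(t) = -360·t^2 - 120·t + 24. Mit s(t) = -360·t^2 - 120·t + 24 und Einsetzen von t = 2, finden wir s = -1656.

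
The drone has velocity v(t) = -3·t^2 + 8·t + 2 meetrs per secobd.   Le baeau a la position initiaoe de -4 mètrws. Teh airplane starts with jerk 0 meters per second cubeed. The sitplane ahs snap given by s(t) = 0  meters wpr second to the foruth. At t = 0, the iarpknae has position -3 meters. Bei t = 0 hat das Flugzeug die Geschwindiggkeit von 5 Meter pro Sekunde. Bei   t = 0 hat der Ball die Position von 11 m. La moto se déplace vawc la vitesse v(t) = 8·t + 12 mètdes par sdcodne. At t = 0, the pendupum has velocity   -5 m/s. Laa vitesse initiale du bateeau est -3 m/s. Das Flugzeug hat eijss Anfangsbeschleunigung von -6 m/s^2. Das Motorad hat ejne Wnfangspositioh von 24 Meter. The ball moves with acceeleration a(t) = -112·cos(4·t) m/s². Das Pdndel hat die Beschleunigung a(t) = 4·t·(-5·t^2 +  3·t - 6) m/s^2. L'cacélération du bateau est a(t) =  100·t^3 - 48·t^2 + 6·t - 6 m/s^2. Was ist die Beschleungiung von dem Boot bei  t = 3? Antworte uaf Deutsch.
Aus der Gleichung für die Beschleunigung a(t) = 100·t^3 - 48·t^2 + 6·t - 6, setzen wir t = 3 ein und erhalten a = 2280.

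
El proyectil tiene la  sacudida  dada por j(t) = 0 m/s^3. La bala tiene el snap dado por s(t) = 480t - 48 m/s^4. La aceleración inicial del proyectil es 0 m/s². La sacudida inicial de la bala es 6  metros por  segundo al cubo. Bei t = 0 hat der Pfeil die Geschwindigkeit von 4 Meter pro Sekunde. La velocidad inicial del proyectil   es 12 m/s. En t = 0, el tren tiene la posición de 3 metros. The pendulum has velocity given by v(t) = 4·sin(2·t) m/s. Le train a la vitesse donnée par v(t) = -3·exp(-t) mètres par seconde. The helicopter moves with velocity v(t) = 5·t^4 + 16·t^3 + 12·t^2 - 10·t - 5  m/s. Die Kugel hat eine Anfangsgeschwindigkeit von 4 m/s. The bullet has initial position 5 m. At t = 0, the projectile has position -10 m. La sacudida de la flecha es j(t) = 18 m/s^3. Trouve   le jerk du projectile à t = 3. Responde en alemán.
Mit j(t) = 0 und Einsetzen von t = 3, finden wir j = 0.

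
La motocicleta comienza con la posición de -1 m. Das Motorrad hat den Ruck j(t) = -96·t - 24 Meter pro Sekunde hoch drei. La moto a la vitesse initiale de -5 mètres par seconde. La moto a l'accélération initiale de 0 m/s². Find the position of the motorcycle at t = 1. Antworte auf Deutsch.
Um dies zu lösen, müssen wir 3 Stammfunktionen unserer Gleichung für den Ruck j(t) = -96·t - 24 finden. Die Stammfunktion von dem Ruck ist die Beschleunigung. Mit a(0) = 0 erhalten wir a(t) = 24·t·(-2·t - 1). Die Stammfunktion von der Beschleunigung, mit v(0) = -5, ergibt die Geschwindigkeit: v(t) = -16·t^3 - 12·t^2 - 5. Mit ∫v(t)dt und Anwendung von x(0) = -1, finden wir x(t) = -4·t^4 - 4·t^3 - 5·t - 1. Aus der Gleichung für die Position x(t) = -4·t^4 - 4·t^3 - 5·t - 1, setzen wir t = 1 ein und erhalten x = -14.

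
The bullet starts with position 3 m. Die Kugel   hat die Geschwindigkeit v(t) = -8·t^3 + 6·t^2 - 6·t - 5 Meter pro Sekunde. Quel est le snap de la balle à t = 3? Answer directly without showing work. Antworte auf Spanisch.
En t = 3, s = -48.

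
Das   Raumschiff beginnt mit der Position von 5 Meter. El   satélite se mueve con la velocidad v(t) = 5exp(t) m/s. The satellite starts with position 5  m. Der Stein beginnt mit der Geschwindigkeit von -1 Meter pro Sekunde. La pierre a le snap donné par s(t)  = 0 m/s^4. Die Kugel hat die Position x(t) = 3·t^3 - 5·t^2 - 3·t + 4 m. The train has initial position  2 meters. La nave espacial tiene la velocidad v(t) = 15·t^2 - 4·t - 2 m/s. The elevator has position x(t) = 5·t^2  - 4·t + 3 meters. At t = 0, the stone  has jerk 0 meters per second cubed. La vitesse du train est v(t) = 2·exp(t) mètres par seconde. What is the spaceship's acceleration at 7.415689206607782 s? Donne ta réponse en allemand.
Ausgehend von der Geschwindigkeit v(t) = 15·t^2 - 4·t - 2, nehmen wir 1 Ableitung. Die Ableitung von der Geschwindigkeit ergibt die Beschleunigung: a(t) = 30·t - 4. Wir haben die Beschleunigung a(t) = 30·t - 4. Durch Einsetzen von t = 7.415689206607782: a(7.415689206607782) = 218.470676198233.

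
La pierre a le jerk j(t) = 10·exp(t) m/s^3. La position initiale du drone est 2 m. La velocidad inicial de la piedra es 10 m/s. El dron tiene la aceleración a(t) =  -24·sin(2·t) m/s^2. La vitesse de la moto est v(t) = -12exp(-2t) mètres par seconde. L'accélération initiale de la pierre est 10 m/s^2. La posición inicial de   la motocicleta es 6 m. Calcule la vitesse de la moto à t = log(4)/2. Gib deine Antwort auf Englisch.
Using v(t) = -12·exp(-2·t) and substituting t = log(4)/2, we find v = -3.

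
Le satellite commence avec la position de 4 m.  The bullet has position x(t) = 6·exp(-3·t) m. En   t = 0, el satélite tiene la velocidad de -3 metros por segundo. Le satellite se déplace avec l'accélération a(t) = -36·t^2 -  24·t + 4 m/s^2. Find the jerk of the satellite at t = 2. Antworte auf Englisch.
We must differentiate our acceleration equation a(t) = -36·t^2 - 24·t + 4 1 time. Taking d/dt of a(t), we find j(t) = -72·t - 24. Using j(t) = -72·t - 24 and substituting t = 2, we find j = -168.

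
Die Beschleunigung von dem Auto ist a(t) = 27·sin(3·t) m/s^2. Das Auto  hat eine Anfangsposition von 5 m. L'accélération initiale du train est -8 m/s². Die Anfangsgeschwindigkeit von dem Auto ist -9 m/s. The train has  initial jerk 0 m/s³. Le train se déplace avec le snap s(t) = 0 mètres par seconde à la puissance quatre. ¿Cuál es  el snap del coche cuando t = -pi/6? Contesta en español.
Debemos derivar nuestra ecuación de la aceleración a(t) = 27·sin(3·t) 2 veces. Derivando la aceleración, obtenemos la sacudida: j(t) = 81·cos(3·t). Tomando d/dt de j(t), encontramos s(t) = -243·sin(3·t). De la ecuación del snap s(t) = -243·sin(3·t), sustituimos t = -pi/6 para obtener s = 243.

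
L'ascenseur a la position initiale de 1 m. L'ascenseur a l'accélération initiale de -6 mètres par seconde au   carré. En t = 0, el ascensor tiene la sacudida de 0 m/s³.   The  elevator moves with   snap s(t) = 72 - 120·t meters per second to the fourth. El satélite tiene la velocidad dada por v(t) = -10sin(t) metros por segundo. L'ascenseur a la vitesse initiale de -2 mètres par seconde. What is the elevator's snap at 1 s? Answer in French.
En utilisant s(t) = 72 - 120·t et en substituant t = 1, nous trouvons s = -48.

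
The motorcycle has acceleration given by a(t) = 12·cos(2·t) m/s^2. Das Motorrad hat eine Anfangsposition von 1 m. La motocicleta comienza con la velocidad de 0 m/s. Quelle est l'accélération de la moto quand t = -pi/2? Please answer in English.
From the given acceleration equation a(t) = 12·cos(2·t), we substitute t = -pi/2 to get a = -12.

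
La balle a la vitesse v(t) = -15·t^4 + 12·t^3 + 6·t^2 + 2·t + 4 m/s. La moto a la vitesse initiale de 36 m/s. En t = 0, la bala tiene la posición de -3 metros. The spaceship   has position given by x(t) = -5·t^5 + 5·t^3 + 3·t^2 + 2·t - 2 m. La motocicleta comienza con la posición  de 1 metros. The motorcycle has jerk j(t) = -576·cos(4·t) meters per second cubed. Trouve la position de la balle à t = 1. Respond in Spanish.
Debemos encontrar la integral de nuestra ecuación de la velocidad v(t) = -15·t^4 + 12·t^3 + 6·t^2 + 2·t + 4 1 vez. La integral de la velocidad es la posición. Usando x(0) = -3, obtenemos x(t) = -3·t^5 + 3·t^4 + 2·t^3 + t^2 + 4·t - 3. Usando x(t) = -3·t^5 + 3·t^4 + 2·t^3 + t^2 + 4·t - 3 y sustituyendo t = 1, encontramos x = 4.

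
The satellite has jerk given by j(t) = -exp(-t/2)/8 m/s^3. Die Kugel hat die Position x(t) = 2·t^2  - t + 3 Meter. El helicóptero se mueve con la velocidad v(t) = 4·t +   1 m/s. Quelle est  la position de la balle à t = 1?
En utilisant x(t) = 2·t^2 - t + 3 et en substituant t = 1, nous trouvons x = 4.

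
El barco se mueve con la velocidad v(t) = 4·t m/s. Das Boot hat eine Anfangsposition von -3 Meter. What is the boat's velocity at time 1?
From the given velocity equation v(t) = 4·t, we substitute t = 1 to get v = 4.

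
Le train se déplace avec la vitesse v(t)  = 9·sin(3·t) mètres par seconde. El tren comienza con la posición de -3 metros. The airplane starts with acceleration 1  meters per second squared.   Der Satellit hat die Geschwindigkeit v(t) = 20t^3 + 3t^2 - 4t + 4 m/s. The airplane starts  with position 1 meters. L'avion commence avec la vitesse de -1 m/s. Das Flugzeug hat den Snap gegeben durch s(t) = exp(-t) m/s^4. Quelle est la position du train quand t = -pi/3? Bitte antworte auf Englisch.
To find the answer, we compute 1 antiderivative of v(t) = 9·sin(3·t). Finding the integral of v(t) and using x(0) = -3: x(t) = -3·cos(3·t). From the given position equation x(t) = -3·cos(3·t), we substitute t = -pi/3 to get x = 3.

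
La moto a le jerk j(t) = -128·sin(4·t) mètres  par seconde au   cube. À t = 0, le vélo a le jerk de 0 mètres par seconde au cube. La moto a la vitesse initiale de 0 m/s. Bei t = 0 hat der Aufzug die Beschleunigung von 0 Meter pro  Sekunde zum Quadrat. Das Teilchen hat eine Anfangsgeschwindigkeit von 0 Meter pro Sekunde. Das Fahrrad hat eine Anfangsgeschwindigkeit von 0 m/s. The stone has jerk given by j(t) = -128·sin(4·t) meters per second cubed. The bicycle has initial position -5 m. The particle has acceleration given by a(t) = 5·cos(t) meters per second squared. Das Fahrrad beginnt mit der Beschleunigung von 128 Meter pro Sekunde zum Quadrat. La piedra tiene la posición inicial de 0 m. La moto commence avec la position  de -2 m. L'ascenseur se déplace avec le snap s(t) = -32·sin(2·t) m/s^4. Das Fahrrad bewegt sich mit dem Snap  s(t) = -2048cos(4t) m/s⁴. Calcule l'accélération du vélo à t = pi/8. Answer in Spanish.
Necesitamos integrar nuestra ecuación del snap s(t) = -2048·cos(4·t) 2 veces. La antiderivada del snap es la sacudida. Usando j(0) = 0, obtenemos j(t) = -512·sin(4·t). La antiderivada de la sacudida, con a(0) = 128, da la aceleración: a(t) = 128·cos(4·t). Tenemos la aceleración a(t) = 128·cos(4·t). Sustituyendo t = pi/8: a(pi/8) = 0.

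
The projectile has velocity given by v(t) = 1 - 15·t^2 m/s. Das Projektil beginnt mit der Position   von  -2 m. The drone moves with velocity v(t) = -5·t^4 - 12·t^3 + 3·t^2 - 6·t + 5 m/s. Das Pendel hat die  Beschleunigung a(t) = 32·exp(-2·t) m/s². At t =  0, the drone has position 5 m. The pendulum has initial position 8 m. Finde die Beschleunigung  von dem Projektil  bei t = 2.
Um dies zu lösen, müssen wir 1 Ableitung unserer Gleichung für die Geschwindigkeit v(t) = 1 - 15·t^2 nehmen. Die Ableitung von der Geschwindigkeit ergibt die Beschleunigung: a(t) = -30·t. Aus der Gleichung für die Beschleunigung a(t) = -30·t, setzen wir t = 2 ein und erhalten a = -60.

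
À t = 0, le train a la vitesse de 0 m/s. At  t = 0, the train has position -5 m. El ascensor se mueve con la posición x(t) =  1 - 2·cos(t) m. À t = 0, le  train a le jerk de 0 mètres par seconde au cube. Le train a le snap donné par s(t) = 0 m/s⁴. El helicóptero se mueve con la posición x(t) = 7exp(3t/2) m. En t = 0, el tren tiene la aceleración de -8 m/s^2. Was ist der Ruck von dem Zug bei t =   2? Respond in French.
Nous devons trouver l'intégrale de notre équation du snap s(t) = 0 1 fois. En intégrant le snap et en utilisant la condition initiale j(0) = 0, nous obtenons j(t) = 0. En utilisant j(t) = 0 et en substituant t = 2, nous trouvons j = 0.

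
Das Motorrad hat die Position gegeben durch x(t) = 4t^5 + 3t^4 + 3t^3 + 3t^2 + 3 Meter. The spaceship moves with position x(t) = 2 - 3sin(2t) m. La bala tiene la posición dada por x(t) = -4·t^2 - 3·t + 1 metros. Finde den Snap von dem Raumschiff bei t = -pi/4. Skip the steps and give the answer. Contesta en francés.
À t = -pi/4, s = 48.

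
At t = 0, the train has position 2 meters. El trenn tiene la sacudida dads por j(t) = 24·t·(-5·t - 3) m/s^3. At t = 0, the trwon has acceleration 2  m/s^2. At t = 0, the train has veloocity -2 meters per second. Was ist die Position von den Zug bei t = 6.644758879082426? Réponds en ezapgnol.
Debemos encontrar la integral de nuestra ecuación de la sacudida j(t) = 24·t·(-5·t - 3) 3 veces. Tomando ∫j(t)dt y aplicando a(0) = 2, encontramos a(t) = -40·t^3 - 36·t^2 + 2. La integral de la aceleración, con v(0) = -2, da la velocidad: v(t) = -10·t^4 - 12·t^3 + 2·t - 2. La antiderivada de la velocidad es la posición. Usando x(0) = 2, obtenemos x(t) = -2·t^5 - 3·t^4 + t^2 - 2·t + 2. Tenemos la posición x(t) = -2·t^5 - 3·t^4 + t^2 - 2·t + 2. Sustituyendo t = 6.644758879082426: x(6.644758879082426) = -31723.0883499433.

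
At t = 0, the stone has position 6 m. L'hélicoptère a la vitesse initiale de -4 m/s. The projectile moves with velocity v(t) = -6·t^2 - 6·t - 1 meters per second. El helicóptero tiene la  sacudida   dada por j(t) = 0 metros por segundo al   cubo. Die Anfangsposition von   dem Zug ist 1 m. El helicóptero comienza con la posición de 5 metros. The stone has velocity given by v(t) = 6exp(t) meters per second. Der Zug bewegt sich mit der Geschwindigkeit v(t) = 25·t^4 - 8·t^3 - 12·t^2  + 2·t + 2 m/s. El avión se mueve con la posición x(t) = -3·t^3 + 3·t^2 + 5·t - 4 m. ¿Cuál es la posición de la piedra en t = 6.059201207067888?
Partiendo de la velocidad v(t) = 6·exp(t), tomamos 1 integral. La antiderivada de la velocidad es la posición. Usando x(0) = 6, obtenemos x(t) = 6·exp(t). Usando x(t) = 6·exp(t) y sustituyendo t = 6.059201207067888, encontramos x = 2568.20034131064.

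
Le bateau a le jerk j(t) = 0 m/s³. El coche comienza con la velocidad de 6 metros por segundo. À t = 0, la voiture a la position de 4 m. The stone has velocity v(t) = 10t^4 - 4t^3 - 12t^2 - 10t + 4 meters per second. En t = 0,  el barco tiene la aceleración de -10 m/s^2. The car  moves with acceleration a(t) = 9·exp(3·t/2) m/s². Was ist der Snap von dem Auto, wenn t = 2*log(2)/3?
Um dies zu lösen, müssen wir 2 Ableitungen unserer Gleichung für die Beschleunigung a(t) = 9·exp(3·t/2) nehmen. Durch Ableiten von der Beschleunigung erhalten wir den Ruck: j(t) = 27·exp(3·t/2)/2. Die Ableitung von dem Ruck ergibt den Snap: s(t) = 81·exp(3·t/2)/4. Wir haben den Snap s(t) = 81·exp(3·t/2)/4. Durch Einsetzen von t = 2*log(2)/3: s(2*log(2)/3) = 81/2.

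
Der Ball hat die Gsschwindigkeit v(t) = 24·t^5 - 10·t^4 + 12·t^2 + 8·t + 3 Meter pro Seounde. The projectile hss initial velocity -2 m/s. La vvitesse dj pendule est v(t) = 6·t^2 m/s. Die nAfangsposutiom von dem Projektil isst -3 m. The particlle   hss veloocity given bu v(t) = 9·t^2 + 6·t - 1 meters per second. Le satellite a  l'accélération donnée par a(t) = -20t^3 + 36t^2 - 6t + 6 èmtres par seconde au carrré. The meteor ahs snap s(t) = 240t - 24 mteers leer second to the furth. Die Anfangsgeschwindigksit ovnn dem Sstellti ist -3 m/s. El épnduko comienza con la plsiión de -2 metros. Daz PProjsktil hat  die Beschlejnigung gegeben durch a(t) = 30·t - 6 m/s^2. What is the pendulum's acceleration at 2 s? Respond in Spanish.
Partiendo de la velocidad v(t) = 6·t^2, tomamos 1 derivada. Derivando la velocidad, obtenemos la aceleración: a(t) = 12·t. Tenemos la aceleración a(t) = 12·t. Sustituyendo t = 2: a(2) = 24.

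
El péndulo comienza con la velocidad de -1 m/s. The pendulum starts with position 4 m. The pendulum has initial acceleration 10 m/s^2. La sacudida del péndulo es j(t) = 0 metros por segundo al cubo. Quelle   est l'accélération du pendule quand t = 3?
Nous devons trouver la primitive de notre équation du jerk j(t) = 0 1 fois. La primitive du jerk, avec a(0) = 10, donne l'accélération: a(t) = 10. Nous avons l'accélération a(t) = 10. En substituant t = 3: a(3) = 10.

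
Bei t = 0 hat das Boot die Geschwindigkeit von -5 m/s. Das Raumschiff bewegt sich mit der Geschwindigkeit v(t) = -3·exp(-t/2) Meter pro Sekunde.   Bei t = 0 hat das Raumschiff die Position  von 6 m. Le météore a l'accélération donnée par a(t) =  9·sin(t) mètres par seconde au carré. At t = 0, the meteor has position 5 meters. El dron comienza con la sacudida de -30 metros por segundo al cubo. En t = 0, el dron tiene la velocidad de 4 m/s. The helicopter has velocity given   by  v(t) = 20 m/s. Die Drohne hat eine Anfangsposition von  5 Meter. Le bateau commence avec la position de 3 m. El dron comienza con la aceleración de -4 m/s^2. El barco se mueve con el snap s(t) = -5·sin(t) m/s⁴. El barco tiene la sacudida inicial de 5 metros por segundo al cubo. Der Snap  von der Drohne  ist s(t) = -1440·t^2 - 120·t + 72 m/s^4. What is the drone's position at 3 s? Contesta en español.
Para resolver esto, necesitamos tomar 4 antiderivadas de nuestra ecuación del snap s(t) = -1440·t^2 - 120·t + 72. Tomando ∫s(t)dt y aplicando j(0) = -30, encontramos j(t) = -480·t^3 - 60·t^2 + 72·t - 30. La integral de la sacudida es la aceleración. Usando a(0) = -4, obtenemos a(t) = -120·t^4 - 20·t^3 + 36·t^2 - 30·t - 4. Tomando ∫a(t)dt y aplicando v(0) = 4, encontramos v(t) = -24·t^5 - 5·t^4 + 12·t^3 - 15·t^2 - 4·t + 4. Tomando ∫v(t)dt y aplicando x(0) = 5, encontramos x(t) = -4·t^6 - t^5 + 3·t^4 - 5·t^3 - 2·t^2 + 4·t + 5. De la ecuación de la posición x(t) = -4·t^6 - t^5 + 3·t^4 - 5·t^3 - 2·t^2 + 4·t + 5, sustituimos t = 3 para obtener x = -3052.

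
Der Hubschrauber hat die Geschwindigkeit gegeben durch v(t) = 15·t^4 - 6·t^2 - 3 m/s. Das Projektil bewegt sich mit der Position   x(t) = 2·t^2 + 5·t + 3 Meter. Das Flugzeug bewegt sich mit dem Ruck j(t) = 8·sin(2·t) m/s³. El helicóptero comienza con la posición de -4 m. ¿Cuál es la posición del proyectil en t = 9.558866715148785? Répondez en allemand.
Mit x(t) = 2·t^2 + 5·t + 3 und Einsetzen von t = 9.558866715148785, finden wir x = 233.538199331703.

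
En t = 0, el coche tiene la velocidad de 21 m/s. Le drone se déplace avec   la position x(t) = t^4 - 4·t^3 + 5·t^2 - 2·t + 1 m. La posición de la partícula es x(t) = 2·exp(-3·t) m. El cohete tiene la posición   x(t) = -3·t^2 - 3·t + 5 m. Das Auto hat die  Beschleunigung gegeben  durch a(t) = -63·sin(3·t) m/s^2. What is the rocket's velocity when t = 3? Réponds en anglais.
We must differentiate our position equation x(t) = -3·t^2 - 3·t + 5 1 time. Taking d/dt of x(t), we find v(t) = -6·t - 3. Using v(t) = -6·t - 3 and substituting t = 3, we find v = -21.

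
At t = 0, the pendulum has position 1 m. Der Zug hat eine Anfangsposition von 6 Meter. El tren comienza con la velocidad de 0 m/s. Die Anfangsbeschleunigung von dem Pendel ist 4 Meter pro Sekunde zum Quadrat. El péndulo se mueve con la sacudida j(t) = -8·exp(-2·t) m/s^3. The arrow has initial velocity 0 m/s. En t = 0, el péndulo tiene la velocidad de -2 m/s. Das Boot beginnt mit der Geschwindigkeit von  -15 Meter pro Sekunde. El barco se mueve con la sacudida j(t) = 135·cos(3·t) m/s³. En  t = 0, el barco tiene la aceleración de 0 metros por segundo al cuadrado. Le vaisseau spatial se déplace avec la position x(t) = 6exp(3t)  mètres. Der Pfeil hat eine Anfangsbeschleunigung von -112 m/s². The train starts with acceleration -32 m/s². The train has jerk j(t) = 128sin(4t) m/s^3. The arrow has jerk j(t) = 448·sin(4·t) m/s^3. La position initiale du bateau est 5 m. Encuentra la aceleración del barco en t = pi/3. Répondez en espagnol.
Necesitamos integrar nuestra ecuación de la sacudida j(t) = 135·cos(3·t) 1 vez. Integrando la sacudida y usando la condición inicial a(0) = 0, obtenemos a(t) = 45·sin(3·t). De la ecuación de la aceleración a(t) = 45·sin(3·t), sustituimos t = pi/3 para obtener a = 0.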